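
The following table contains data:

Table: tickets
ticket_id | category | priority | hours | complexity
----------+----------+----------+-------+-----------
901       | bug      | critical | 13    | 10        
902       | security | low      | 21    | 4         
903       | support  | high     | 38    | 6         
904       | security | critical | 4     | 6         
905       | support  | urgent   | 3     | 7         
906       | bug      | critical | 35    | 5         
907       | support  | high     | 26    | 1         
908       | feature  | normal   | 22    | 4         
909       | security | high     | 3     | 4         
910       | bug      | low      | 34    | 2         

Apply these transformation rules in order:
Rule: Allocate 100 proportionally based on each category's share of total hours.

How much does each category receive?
bug: 41.21, feature: 11.06, security: 14.07, support: 33.67

Step 1: Calculate total hours = 199
Step 2: Calculate each category's proportion:
  bug: 82/199 = 41.21% → 41.21
  feature: 22/199 = 11.06% → 11.06
  security: 28/199 = 14.07% → 14.07
  support: 67/199 = 33.67% → 33.67
Step 3: Verify: sum of allocations ≈ 100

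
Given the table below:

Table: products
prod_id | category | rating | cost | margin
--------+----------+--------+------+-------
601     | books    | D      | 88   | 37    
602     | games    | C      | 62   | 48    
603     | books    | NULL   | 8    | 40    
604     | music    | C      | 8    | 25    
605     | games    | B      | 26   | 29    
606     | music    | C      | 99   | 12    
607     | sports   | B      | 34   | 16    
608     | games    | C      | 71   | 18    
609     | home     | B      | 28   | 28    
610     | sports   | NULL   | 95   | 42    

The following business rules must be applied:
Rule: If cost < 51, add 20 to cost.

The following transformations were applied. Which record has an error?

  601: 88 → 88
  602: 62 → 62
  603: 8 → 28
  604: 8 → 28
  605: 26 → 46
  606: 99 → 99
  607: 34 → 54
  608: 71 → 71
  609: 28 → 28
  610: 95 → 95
Record 609 has an error. The correct transformed value should be 48, not 28.

Step 1: Check each record against the rule
Step 2: Record 609 has cost = 28
Step 3: Since 28 < 51, the bonus should have been applied
Step 4: Correct value = 48, but claimed value = 28
Conclusion: Record 609 has the error.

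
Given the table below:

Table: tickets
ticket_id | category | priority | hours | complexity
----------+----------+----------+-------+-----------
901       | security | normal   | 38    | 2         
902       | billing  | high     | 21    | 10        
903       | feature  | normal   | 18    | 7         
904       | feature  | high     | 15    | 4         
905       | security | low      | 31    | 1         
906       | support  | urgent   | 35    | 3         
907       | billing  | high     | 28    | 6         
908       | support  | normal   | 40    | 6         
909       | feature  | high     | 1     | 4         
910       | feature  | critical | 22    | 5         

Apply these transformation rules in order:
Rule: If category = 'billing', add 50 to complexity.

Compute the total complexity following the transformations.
148

Step 1: Count records where category = 'billing': 2
Step 2: Total bonus added: 2 × 50 = 100
Step 3: Original sum of complexity: 48
Step 4: Final sum = 48 + 100 = 148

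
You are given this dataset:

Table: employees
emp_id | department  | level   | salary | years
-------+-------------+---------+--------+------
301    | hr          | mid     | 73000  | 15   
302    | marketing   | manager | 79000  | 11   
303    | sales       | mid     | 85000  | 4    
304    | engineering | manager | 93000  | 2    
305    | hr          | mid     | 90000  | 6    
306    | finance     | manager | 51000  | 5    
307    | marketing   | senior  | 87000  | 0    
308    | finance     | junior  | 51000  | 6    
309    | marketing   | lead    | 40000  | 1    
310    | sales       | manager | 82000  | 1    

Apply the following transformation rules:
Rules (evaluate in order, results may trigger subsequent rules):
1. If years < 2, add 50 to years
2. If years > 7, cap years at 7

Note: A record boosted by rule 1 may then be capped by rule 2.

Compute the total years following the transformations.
58

Step 1: Apply rule 1 to records with years < 2
  - 3 records get bonus of 50
  - Of these, 3 records then exceed 7 and get capped
Step 2: Apply rule 2 to records with years > 7
  - 2 records (original) are capped
Step 3: Calculate final sum = 58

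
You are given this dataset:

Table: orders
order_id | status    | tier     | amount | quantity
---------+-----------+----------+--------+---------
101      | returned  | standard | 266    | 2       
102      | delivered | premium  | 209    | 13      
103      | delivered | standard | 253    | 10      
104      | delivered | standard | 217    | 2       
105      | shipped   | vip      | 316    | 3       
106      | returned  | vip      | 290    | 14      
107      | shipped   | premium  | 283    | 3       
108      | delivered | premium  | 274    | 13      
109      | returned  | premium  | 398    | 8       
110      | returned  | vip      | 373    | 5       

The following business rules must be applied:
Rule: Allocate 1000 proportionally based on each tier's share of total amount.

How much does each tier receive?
premium: 404.31, standard: 255.64, vip: 340.05

Step 1: Calculate total amount = 2879
Step 2: Calculate each tier's proportion:
  premium: 1164/2879 = 40.43% → 404.31
  standard: 736/2879 = 25.56% → 255.64
  vip: 979/2879 = 34.00% → 340.05
Step 3: Verify: sum of allocations ≈ 1000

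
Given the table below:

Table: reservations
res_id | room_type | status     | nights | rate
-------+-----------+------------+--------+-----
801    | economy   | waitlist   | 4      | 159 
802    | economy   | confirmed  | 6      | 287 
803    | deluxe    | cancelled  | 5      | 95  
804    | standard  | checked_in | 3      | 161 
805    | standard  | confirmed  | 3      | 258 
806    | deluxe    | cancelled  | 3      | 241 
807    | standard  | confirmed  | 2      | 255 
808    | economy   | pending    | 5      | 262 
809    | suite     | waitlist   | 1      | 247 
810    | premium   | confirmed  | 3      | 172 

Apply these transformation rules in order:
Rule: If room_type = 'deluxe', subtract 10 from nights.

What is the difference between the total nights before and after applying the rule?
20

Step 1: Original sum of nights = 35
Step 2: 2 records have room_type = 'deluxe'
Step 3: Each affected record changes by -10
Step 4: Total change = 2 × -10 = -20
Step 5: New sum = 35 + -20 = 15
Step 6: Difference = |15 - 35| = 20
        (Sum decreased by 20)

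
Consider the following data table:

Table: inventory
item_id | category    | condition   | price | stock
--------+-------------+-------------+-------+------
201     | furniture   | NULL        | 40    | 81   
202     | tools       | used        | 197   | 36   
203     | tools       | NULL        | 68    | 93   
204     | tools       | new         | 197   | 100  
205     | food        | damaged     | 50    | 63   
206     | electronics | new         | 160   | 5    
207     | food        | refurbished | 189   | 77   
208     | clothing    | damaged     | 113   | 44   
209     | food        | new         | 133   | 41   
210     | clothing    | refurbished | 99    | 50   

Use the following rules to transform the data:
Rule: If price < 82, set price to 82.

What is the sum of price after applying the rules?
1334

Step 1: 3 records have price < 82
Step 2: These records originally summed to 158
Step 3: After setting to minimum: 3 × 82 = 246
Step 4: Unaffected records sum: 1088
Step 5: Final sum = 246 + 1088 = 1334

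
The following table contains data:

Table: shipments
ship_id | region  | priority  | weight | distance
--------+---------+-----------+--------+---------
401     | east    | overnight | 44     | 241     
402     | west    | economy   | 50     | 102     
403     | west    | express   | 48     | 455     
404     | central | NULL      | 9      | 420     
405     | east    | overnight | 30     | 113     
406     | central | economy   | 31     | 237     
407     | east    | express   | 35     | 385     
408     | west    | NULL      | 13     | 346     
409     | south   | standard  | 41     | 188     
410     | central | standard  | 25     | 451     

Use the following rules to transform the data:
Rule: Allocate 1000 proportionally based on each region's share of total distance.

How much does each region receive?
central: 377.13, east: 251.53, south: 63.99, west: 307.35

Step 1: Calculate total distance = 2938
Step 2: Calculate each region's proportion:
  central: 1108/2938 = 37.71% → 377.13
  east: 739/2938 = 25.15% → 251.53
  south: 188/2938 = 6.40% → 63.99
  west: 903/2938 = 30.74% → 307.35
Step 3: Verify: sum of allocations ≈ 1000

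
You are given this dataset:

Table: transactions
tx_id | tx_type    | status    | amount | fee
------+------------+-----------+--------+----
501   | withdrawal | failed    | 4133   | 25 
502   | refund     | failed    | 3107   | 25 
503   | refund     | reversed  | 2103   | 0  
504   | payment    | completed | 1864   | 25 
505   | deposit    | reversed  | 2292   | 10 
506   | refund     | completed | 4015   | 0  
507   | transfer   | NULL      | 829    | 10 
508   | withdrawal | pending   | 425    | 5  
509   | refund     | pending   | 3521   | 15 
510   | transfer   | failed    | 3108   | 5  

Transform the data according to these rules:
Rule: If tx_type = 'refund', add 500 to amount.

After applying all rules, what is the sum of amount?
27397

Step 1: Count records where tx_type = 'refund': 4
Step 2: Total bonus added: 4 × 500 = 2000
Step 3: Original sum of amount: 25397
Step 4: Final sum = 25397 + 2000 = 27397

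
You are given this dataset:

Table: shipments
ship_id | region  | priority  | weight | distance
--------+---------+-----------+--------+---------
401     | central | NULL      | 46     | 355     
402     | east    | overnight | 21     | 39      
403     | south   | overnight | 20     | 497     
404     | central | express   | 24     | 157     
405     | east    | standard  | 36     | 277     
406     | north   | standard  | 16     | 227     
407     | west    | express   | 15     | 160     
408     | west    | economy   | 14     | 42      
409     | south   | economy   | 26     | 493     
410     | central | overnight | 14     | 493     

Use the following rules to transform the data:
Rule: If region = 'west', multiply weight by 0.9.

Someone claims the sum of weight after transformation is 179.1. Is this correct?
No, the correct result is 229.1.

Step 1: Calculate the correct sum after transformation
Step 2: Apply multiplier 0.9 to records where region = 'west'
Step 3: Correct result = 229.1
Step 4: Claimed result = 179.1
Step 5: 229.1 ≠ 179.1
Conclusion: The claimed result is incorrect. The correct answer is 229.1.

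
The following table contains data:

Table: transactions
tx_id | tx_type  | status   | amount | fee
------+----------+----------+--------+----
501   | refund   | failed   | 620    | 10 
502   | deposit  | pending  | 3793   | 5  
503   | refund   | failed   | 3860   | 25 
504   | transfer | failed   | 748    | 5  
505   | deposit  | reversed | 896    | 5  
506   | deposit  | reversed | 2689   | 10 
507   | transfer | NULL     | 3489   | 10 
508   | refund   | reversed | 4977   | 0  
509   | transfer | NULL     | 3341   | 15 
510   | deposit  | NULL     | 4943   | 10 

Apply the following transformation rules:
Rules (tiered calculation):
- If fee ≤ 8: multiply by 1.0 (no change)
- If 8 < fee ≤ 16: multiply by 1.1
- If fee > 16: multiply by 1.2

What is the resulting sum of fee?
105.5

Step 1: Tier 1 (fee ≤ 8): 4 records, sum = 15 × 1.0 = 15.0
Step 2: Tier 2 (8 < fee ≤ 16): 5 records, sum = 55 × 1.1 = 60.5
Step 3: Tier 3 (fee > 16): 1 records, sum = 25 × 1.2 = 30.0
Step 4: Final sum = 15.0 + 60.5 + 30.0 = 105.5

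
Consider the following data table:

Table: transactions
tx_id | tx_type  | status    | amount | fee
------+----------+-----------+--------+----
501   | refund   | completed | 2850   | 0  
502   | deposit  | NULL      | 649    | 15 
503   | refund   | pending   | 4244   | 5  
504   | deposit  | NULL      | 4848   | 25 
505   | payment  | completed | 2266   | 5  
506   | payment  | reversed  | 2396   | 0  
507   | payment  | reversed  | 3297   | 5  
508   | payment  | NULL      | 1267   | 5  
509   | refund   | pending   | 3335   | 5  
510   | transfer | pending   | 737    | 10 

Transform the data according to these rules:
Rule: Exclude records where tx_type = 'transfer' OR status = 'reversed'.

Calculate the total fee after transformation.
60

Step 1: Find records where tx_type = 'transfer' OR status = 'reversed'
Step 2: 3 records match, summing to 15
Step 3: Original sum: 75
Step 4: Remaining sum = 75 - 15 = 60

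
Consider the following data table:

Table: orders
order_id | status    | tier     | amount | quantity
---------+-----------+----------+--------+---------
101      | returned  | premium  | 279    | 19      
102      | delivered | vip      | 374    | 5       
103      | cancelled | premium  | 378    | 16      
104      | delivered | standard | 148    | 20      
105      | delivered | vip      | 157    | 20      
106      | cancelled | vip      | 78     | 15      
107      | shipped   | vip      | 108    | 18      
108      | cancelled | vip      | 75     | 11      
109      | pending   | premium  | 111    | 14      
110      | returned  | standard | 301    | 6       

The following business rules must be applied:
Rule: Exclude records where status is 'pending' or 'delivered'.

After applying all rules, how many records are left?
6

Step 1: Count records to exclude
  - 1 (pending) + 3 (delivered) = 4 records
Step 2: Total records: 10
Step 3: Remaining = 10 - 4 = 6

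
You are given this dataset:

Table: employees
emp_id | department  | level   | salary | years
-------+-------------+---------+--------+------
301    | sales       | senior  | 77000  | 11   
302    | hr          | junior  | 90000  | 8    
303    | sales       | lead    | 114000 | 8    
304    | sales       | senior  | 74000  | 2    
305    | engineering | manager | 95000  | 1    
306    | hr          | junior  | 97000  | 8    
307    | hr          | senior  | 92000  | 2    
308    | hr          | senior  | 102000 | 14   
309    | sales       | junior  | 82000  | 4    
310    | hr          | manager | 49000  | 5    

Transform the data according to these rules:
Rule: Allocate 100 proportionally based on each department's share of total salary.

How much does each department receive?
engineering: 10.89, hr: 49.31, sales: 39.79

Step 1: Calculate total salary = 872000
Step 2: Calculate each department's proportion:
  engineering: 95000/872000 = 10.89% → 10.89
  hr: 430000/872000 = 49.31% → 49.31
  sales: 347000/872000 = 39.79% → 39.79
Step 3: Verify: sum of allocations ≈ 100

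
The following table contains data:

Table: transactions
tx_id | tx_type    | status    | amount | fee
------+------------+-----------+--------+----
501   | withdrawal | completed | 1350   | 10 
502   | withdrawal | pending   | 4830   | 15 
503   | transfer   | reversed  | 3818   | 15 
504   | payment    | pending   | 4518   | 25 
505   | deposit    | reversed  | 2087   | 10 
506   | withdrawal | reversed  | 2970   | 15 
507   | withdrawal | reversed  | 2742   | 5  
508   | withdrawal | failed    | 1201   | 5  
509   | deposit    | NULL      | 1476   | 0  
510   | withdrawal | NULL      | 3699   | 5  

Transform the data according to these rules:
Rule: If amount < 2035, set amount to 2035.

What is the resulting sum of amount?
30769

Step 1: 3 records have amount < 2035
Step 2: These records originally summed to 4027
Step 3: After setting to minimum: 3 × 2035 = 6105
Step 4: Unaffected records sum: 24664
Step 5: Final sum = 6105 + 24664 = 30769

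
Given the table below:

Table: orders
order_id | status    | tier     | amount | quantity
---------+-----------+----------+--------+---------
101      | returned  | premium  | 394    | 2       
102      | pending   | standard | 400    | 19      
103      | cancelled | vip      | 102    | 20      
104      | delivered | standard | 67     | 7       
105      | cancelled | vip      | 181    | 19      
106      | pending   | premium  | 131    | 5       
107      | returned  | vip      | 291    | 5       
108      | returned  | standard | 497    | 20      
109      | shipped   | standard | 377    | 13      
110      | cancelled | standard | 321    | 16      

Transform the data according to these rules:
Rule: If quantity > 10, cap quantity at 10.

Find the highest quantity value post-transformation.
10

Step 1: Original maximum quantity = 20
Step 2: Apply cap at 10
Step 3: 6 records had quantity > 10 and were capped
Step 4: Maximum after transformation = 10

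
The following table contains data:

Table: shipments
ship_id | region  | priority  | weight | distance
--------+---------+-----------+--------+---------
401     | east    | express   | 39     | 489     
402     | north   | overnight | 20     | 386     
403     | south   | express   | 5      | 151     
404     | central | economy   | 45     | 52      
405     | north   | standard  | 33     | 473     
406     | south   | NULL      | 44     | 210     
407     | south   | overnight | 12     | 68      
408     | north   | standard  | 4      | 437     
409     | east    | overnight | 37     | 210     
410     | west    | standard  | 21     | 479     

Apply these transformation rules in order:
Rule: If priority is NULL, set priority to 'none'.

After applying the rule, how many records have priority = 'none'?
1

Step 1: Count records where priority IS NULL
Step 2: Found 1 records with NULL priority
Step 3: These records will have priority set to 'none'
Step 4: Records already having priority = 'none': 0
Step 5: Answer: 1 + 0 = 1 records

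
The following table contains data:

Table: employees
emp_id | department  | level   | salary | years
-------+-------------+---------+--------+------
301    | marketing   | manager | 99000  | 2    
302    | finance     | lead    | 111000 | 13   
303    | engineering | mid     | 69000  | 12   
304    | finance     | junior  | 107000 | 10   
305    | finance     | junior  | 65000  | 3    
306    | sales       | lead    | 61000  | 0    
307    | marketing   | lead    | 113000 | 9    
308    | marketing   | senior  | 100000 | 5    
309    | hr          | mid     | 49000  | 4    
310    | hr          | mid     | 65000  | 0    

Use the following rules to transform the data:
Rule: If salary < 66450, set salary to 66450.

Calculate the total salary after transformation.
864800

Step 1: 4 records have salary < 66450
Step 2: These records originally summed to 240000
Step 3: After setting to minimum: 4 × 66450 = 265800
Step 4: Unaffected records sum: 599000
Step 5: Final sum = 265800 + 599000 = 864800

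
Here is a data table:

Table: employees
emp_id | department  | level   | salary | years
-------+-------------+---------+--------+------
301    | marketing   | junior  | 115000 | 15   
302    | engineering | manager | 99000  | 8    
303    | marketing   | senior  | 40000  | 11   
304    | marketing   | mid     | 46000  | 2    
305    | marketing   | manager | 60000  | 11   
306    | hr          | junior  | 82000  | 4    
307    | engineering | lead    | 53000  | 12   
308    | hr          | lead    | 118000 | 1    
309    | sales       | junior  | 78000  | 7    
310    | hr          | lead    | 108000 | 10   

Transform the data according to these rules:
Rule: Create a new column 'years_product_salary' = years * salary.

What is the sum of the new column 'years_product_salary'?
6417000

Step 1: For each record, compute years * salary
Example calculations:
  15 * 115000 = 1725000
  8 * 99000 = 792000
  11 * 40000 = 440000
  ...
Step 2: Sum all derived values
Step 3: Total = 6417000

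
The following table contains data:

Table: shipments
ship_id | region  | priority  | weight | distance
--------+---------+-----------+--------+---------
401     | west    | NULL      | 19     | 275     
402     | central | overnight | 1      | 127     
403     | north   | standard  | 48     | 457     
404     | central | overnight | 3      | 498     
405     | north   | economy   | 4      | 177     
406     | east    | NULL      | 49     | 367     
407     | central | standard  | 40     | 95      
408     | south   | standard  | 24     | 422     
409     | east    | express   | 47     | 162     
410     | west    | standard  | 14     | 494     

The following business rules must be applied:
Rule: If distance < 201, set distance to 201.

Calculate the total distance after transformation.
3317

Step 1: 4 records have distance < 201
Step 2: These records originally summed to 561
Step 3: After setting to minimum: 4 × 201 = 804
Step 4: Unaffected records sum: 2513
Step 5: Final sum = 804 + 2513 = 3317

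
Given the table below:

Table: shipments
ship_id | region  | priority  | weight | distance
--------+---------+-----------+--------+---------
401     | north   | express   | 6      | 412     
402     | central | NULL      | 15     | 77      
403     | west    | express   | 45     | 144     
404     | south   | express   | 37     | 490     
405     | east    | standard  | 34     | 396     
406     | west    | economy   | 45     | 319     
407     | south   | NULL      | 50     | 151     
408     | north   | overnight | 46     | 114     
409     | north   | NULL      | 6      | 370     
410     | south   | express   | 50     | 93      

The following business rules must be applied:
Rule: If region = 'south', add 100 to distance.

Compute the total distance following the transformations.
2866

Step 1: Count records where region = 'south': 3
Step 2: Total bonus added: 3 × 100 = 300
Step 3: Original sum of distance: 2566
Step 4: Final sum = 2566 + 300 = 2866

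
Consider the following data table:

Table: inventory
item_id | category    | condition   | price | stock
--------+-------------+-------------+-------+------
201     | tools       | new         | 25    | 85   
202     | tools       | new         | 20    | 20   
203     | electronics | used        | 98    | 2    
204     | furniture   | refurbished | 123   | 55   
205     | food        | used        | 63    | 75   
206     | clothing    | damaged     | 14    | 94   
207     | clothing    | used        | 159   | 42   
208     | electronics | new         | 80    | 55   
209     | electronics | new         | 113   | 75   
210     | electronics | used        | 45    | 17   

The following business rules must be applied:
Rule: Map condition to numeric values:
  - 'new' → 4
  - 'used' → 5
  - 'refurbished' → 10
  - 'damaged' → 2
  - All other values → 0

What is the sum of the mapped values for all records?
48

Step 1: Apply mapping to each record
Step 2: Count by status:
  'new': 4 records × 4 = 16
  'used': 4 records × 5 = 20
  'refurbished': 1 records × 10 = 10
  'damaged': 1 records × 2 = 2
Step 3: Sum all mapped values = 48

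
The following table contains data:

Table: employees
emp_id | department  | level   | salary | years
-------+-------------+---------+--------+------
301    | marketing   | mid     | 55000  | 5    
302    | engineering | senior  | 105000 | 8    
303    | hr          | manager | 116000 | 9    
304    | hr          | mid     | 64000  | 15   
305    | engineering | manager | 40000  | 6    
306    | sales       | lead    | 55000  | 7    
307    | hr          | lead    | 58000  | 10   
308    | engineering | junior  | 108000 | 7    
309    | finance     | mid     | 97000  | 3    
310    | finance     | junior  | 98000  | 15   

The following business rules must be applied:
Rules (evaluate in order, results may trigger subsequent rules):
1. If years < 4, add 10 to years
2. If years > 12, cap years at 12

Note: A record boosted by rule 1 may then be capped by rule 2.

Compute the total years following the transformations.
88

Step 1: Apply rule 1 to records with years < 4
  - 1 records get bonus of 10
  - Of these, 1 records then exceed 12 and get capped
Step 2: Apply rule 2 to records with years > 12
  - 2 records (original) are capped
Step 3: Calculate final sum = 88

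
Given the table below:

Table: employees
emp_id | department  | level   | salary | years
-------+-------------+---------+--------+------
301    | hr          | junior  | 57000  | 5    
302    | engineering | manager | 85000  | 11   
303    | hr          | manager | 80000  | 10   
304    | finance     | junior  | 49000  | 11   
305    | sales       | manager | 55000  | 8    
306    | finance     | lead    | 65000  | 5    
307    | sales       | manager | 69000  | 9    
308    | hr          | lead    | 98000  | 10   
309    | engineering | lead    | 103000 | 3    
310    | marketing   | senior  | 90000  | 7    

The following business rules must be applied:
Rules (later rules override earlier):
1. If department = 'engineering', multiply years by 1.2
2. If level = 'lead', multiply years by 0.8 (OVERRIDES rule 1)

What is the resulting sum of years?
77.6

Step 1: Rule 2 takes priority for records with level = 'lead'
  - 3 records: 18 × 0.8 = 14.4
Step 2: Rule 1 applies to remaining records with department = 'engineering'
  - 1 records: 11 × 1.2 = 13.2
Step 3: Other records unchanged: 50
Step 4: Final sum = 14.4 + 13.2 + 50 = 77.6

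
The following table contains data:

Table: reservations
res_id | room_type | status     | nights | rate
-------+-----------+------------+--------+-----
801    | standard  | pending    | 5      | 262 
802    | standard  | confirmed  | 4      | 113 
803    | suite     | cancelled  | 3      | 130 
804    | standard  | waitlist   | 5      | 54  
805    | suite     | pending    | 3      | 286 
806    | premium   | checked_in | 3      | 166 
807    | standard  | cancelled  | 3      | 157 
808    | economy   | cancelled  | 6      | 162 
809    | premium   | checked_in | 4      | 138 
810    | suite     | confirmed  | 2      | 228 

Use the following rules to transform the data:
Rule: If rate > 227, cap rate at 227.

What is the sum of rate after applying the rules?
1601

Step 1: 3 records have rate > 227
Step 2: These records originally summed to 776
Step 3: After capping: 3 × 227 = 681
Step 4: Unaffected records sum: 920
Step 5: Final sum = 681 + 920 = 1601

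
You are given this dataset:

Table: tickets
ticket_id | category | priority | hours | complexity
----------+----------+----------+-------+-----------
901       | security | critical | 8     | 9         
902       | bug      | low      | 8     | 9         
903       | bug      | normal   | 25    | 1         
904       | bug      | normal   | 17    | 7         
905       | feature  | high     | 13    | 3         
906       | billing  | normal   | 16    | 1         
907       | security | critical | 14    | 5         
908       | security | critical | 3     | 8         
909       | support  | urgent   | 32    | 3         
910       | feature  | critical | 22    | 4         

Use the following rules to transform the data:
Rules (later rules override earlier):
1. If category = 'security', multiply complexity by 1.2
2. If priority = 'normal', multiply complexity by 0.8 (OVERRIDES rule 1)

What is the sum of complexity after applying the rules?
52.6

Step 1: Rule 2 takes priority for records with priority = 'normal'
  - 3 records: 9 × 0.8 = 7.2
Step 2: Rule 1 applies to remaining records with category = 'security'
  - 3 records: 22 × 1.2 = 26.4
Step 3: Other records unchanged: 19
Step 4: Final sum = 7.2 + 26.4 + 19 = 52.6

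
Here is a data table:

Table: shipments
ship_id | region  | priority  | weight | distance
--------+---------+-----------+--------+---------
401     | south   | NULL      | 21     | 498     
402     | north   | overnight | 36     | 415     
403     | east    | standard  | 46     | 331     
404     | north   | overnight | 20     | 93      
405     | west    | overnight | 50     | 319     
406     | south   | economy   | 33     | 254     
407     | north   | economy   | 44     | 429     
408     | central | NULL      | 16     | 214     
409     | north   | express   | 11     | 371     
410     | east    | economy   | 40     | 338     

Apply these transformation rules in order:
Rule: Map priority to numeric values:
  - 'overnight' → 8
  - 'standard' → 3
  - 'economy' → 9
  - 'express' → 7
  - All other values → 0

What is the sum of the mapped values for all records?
61

Step 1: Apply mapping to each record
Step 2: Count by status:
  'overnight': 3 records × 8 = 24
  'standard': 1 records × 3 = 3
  'economy': 3 records × 9 = 27
  'express': 1 records × 7 = 7
Step 3: Sum all mapped values = 61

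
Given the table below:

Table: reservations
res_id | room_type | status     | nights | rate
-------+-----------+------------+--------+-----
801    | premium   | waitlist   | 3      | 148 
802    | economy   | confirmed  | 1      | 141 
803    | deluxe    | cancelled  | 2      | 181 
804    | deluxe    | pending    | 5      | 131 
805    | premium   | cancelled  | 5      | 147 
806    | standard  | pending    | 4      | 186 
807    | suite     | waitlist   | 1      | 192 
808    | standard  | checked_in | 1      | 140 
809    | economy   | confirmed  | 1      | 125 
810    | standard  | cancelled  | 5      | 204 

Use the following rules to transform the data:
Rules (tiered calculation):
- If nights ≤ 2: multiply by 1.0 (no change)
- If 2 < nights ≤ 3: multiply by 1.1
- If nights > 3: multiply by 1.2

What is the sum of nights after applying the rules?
32.1

Step 1: Tier 1 (nights ≤ 2): 5 records, sum = 6 × 1.0 = 6.0
Step 2: Tier 2 (2 < nights ≤ 3): 1 records, sum = 3 × 1.1 = 3.3
Step 3: Tier 3 (nights > 3): 4 records, sum = 19 × 1.2 = 22.8
Step 4: Final sum = 6.0 + 3.3 + 22.8 = 32.1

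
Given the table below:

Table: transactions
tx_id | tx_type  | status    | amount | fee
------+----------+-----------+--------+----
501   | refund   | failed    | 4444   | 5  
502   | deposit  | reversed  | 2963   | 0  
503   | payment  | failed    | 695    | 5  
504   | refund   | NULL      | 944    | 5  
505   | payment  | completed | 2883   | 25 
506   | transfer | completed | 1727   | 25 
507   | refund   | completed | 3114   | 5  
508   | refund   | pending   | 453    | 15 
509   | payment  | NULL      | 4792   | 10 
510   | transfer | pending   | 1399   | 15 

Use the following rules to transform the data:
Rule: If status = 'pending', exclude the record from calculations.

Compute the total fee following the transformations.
80

Step 1: Identify records where status = 'pending'
Step 2: The excluded records sum to 30
Step 3: Original total fee = 110
Step 4: Remaining total = 110 - 30 = 80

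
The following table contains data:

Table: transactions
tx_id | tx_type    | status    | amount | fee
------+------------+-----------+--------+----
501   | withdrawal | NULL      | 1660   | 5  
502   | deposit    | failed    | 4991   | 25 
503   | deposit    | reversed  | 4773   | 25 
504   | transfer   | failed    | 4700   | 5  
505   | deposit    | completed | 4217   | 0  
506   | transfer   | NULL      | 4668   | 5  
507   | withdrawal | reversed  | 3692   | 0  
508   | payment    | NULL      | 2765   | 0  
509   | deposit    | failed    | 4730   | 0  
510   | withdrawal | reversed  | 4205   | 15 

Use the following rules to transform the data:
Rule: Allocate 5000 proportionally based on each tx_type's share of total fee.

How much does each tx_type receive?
deposit: 3125.0, payment: 0.0, transfer: 625.0, withdrawal: 1250.0

Step 1: Calculate total fee = 80
Step 2: Calculate each tx_type's proportion:
  deposit: 50/80 = 62.50% → 3125.0
  payment: 0/80 = 0.00% → 0.0
  transfer: 10/80 = 12.50% → 625.0
  withdrawal: 20/80 = 25.00% → 1250.0
Step 3: Verify: sum of allocations ≈ 5000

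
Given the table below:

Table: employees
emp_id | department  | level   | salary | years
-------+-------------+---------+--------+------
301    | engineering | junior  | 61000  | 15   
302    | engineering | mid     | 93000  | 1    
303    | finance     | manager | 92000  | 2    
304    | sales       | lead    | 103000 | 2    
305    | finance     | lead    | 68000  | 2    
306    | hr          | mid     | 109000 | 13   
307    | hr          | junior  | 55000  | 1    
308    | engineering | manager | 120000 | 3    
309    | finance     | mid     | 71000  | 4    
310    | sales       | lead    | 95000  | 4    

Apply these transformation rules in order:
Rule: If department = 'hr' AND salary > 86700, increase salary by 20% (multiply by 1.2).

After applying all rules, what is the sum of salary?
888800.0

Step 1: Find records where department = 'hr' AND salary > 86700
Step 2: 1 records match, summing to 109000
Step 3: After multiplier: 109000 × 1.2 = 130800.0
Step 4: Unaffected records sum: 758000
Step 5: Final sum = 130800.0 + 758000 = 888800.0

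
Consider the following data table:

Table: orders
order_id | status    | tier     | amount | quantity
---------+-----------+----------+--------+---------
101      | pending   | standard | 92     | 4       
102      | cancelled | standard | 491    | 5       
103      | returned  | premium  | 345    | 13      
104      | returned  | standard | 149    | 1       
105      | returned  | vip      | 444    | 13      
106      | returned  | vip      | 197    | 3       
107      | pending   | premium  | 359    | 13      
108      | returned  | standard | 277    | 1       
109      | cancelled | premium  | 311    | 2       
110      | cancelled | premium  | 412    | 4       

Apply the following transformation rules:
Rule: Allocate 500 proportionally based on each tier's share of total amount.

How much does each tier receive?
premium: 231.88, standard: 163.96, vip: 104.16

Step 1: Calculate total amount = 3077
Step 2: Calculate each tier's proportion:
  premium: 1427/3077 = 46.38% → 231.88
  standard: 1009/3077 = 32.79% → 163.96
  vip: 641/3077 = 20.83% → 104.16
Step 3: Verify: sum of allocations ≈ 500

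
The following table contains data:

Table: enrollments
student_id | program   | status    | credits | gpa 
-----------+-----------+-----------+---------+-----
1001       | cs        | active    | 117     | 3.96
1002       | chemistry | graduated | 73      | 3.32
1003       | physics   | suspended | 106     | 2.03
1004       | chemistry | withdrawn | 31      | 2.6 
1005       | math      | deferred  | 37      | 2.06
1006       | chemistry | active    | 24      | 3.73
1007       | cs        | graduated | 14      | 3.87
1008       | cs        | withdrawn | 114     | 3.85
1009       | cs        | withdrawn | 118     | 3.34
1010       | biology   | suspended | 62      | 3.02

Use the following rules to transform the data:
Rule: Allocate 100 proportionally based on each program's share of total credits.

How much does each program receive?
biology: 8.91, chemistry: 18.39, cs: 52.16, math: 5.32, physics: 15.23

Step 1: Calculate total credits = 696
Step 2: Calculate each program's proportion:
  biology: 62/696 = 8.91% → 8.91
  chemistry: 128/696 = 18.39% → 18.39
  cs: 363/696 = 52.16% → 52.16
  math: 37/696 = 5.32% → 5.32
  physics: 106/696 = 15.23% → 15.23
Step 3: Verify: sum of allocations ≈ 100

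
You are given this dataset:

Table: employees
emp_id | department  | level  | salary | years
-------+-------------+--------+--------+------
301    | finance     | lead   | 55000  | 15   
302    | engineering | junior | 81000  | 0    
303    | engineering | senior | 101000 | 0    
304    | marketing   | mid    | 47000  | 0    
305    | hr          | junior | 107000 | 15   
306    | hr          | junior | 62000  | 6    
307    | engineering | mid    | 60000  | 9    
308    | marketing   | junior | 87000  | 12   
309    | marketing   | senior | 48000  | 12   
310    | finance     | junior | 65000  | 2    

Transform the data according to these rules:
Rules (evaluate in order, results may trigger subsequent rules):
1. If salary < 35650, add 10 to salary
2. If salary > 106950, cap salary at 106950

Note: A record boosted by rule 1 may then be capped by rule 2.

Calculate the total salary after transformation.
712950

Step 1: Apply rule 1 to records with salary < 35650
  - 0 records get bonus of 10
  - Of these, 0 records then exceed 106950 and get capped
Step 2: Apply rule 2 to records with salary > 106950
  - 1 records (original) are capped
Step 3: Calculate final sum = 712950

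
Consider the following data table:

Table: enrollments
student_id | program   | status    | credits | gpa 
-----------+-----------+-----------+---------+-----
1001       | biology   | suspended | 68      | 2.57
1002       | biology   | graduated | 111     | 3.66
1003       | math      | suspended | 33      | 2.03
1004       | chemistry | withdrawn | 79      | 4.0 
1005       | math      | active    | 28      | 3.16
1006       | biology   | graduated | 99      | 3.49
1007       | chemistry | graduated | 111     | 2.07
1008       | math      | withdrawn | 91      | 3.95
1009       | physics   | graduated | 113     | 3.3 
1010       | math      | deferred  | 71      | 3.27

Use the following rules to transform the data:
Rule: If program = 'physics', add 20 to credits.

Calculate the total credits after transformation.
824

Step 1: Count records where program = 'physics': 1
Step 2: Total bonus added: 1 × 20 = 20
Step 3: Original sum of credits: 804
Step 4: Final sum = 804 + 20 = 824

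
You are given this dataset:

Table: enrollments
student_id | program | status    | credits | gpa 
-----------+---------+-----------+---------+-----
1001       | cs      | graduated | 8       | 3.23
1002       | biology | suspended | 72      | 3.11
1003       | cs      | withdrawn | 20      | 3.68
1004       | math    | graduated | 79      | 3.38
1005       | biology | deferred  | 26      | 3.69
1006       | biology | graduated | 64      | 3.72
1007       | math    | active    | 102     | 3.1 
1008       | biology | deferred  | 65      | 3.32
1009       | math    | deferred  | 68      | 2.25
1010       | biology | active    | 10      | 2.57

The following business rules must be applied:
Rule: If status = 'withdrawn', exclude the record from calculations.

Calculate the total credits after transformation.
494

Step 1: Identify records where status = 'withdrawn'
Step 2: The excluded records sum to 20
Step 3: Original total credits = 514
Step 4: Remaining total = 514 - 20 = 494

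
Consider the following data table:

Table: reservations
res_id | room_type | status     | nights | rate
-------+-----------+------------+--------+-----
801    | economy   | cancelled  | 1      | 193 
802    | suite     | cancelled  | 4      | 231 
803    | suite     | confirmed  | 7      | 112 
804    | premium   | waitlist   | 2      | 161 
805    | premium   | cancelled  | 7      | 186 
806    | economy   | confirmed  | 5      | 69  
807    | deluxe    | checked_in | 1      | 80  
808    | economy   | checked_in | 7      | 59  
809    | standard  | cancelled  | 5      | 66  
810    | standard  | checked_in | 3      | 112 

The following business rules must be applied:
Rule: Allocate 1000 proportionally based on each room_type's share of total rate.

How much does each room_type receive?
deluxe: 63.04, economy: 252.96, premium: 273.44, standard: 140.27, suite: 270.29

Step 1: Calculate total rate = 1269
Step 2: Calculate each room_type's proportion:
  deluxe: 80/1269 = 6.30% → 63.04
  economy: 321/1269 = 25.30% → 252.96
  premium: 347/1269 = 27.34% → 273.44
  standard: 178/1269 = 14.03% → 140.27
  suite: 343/1269 = 27.03% → 270.29
Step 3: Verify: sum of allocations ≈ 1000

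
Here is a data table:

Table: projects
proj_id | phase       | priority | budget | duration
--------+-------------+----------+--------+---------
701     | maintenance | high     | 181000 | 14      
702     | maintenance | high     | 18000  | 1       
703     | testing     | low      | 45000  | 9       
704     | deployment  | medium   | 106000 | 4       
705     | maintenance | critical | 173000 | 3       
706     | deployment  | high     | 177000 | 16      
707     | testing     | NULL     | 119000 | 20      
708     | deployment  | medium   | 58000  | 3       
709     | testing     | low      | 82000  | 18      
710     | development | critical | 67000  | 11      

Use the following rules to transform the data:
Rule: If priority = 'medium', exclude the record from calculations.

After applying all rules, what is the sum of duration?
92

Step 1: Identify records where priority = 'medium'
Step 2: The excluded records sum to 7
Step 3: Original total duration = 99
Step 4: Remaining total = 99 - 7 = 92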